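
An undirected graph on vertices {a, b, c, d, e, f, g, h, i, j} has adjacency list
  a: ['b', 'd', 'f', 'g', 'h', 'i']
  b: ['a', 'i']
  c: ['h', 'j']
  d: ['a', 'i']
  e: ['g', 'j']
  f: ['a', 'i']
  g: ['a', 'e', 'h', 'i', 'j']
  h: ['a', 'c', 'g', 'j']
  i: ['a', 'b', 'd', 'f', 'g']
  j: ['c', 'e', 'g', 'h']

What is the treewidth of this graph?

2

A width-2 tree decomposition is:
Bags: B1 = {g, h, j}  B2 = {a, g, h}  B3 = {a, g, i}  B4 = {c, h, j}  B5 = {a, f, i}  B6 = {e, g, j}  B7 = {a, d, i}  B8 = {a, b, i}
Tree: B1–B2, B2–B3, B1–B4, B3–B5, B1–B6, B3–B7, B5–B8
The largest bag has 3 vertices, giving width 2; this decomposition certifies tw(G) ≤ 2. On the other hand G contains the 3-clique {e, g, j}. A clique must lie in a single bag of any decomposition, so no decomposition can have width below 2. The upper and lower bounds meet at 2, so that is the treewidth.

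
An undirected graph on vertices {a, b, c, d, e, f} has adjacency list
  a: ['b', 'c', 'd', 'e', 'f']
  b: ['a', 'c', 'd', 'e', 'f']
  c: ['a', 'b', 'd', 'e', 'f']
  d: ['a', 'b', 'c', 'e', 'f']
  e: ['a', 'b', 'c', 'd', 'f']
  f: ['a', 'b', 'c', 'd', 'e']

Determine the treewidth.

5

A width-5 tree decomposition is:
Bags: B1 = {a, b, c, d, e, f}
Tree: (single bag)
A single bag containing all 6 vertices is trivially a valid decomposition of width 5. On the other hand G contains the 6-clique {a, b, c, d, e, f}. A clique must lie in a single bag of any decomposition, so no decomposition can have width below 5. Hence tw(G) = 5 exactly.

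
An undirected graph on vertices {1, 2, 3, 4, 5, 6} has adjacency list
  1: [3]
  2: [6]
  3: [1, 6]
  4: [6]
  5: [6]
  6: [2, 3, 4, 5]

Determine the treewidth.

1

A width-1 tree decomposition is:
Bags: B1 = {1, 3}  B2 = {3, 6}  B3 = {4, 6}  B4 = {5, 6}  B5 = {2, 6}
Tree: B1–B2, B2–B3, B2–B4, B2–B5
The largest bag has 2 vertices, giving width 1; this decomposition certifies tw(G) ≤ 1. Any graph with an edge has treewidth ≥ 1, and G has the edge 1–3. Therefore the treewidth is 1.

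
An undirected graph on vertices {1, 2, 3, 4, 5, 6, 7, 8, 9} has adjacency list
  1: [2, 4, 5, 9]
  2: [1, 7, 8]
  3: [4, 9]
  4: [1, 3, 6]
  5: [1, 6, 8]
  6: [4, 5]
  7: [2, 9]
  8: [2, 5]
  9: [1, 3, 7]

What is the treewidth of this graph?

A width-3 tree decomposition is:
Bags: B1 = {2, 3, 7, 9}  B2 = {1, 2, 3, 9}  B3 = {1, 2, 3, 4}  B4 = {1, 2, 4, 8}  B5 = {1, 4, 5, 8}  B6 = {4, 5, 6, 8}
Tree: B1–B2, B2–B3, B3–B4, B4–B5, B5–B6
Every bag has size at most 4, so the width is 4 − 1 = 3 and tw(G) ≤ 3. For the lower bound: the 4 vertex sets {3,7,9}, {2}, {1}, {4,5,6,8} are disjoint, each induces a connected subgraph, and every pair is joined by at least one edge of G. Contracting each set to a single vertex therefore yields K_{4} as a minor, and since treewidth is minor-monotone, tw(G) ≥ tw(K_{4}) = 3. The upper and lower bounds meet at 3, so that is the treewidth.

3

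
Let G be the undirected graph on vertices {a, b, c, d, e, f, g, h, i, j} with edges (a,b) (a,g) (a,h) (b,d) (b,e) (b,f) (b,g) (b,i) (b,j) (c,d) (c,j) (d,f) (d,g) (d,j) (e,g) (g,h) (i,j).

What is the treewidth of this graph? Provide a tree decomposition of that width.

Each bag holds 3 vertices, so the decomposition has width 2, which upper-bounds the treewidth. For the lower bound, the 3 vertices {a, g, h} are pairwise adjacent, and any tree decomposition puts a clique entirely inside one bag — forcing width ≥ 2. Combining the bounds, tw(G) = 2.

Treewidth 2.
One such decomposition:
Bags: B1 = {b, d, g}  B2 = {b, d, j}  B3 = {c, d, j}  B4 = {a, b, g}  B5 = {b, i, j}  B6 = {a, g, h}  B7 = {b, e, g}  B8 = {b, d, f}
Tree: B1–B2, B2–B3, B1–B4, B2–B5, B4–B6, B4–B7, B2–B8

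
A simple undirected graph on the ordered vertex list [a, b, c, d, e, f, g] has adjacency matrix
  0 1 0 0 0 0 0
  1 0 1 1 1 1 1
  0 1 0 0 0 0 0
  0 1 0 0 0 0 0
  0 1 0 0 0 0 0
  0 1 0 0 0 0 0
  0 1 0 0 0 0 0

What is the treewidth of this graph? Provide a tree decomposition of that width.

Every bag has size at most 2, so the width is 2 − 1 = 1 and tw(G) ≤ 1. Since G has at least one edge (e.g. e–b), it is not an edgeless graph, so tw(G) ≥ 1. Combining the bounds, tw(G) = 1.

Treewidth 1.
One such decomposition:
Bags: B1 = {b, e}  B2 = {b, d}  B3 = {b, g}  B4 = {a, b}  B5 = {b, f}  B6 = {b, c}
Tree: B1–B2, B1–B3, B1–B4, B2–B5, B1–B6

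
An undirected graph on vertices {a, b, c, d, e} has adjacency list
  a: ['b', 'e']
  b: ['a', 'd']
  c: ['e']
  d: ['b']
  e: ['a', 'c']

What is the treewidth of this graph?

1

A width-1 tree decomposition is:
Bags: B1 = {b, d}  B2 = {a, b}  B3 = {a, e}  B4 = {c, e}
Tree: B1–B2, B2–B3, B3–B4
Every bag has size at most 2, so the width is 2 − 1 = 1 and tw(G) ≤ 1. Since G has at least one edge (e.g. d–b), it is not an edgeless graph, so tw(G) ≥ 1. Therefore the treewidth is 1.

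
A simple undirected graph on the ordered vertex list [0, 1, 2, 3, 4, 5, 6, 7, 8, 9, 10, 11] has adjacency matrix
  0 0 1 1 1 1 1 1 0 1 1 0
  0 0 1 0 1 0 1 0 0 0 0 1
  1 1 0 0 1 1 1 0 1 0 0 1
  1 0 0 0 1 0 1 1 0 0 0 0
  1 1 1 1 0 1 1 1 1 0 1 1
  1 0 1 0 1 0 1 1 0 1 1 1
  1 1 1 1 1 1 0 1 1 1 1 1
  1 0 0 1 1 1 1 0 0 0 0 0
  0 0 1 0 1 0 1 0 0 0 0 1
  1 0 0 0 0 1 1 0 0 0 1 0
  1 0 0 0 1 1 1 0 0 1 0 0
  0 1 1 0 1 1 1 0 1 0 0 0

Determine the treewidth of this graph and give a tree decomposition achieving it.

Each bag holds 5 vertices, so the decomposition has width 4, which upper-bounds the treewidth. Conversely, {0, 5, 6, 9, 10} is a clique of size 5, and the vertices of any clique must share a bag in every tree decomposition; so some bag has ≥ 5 vertices and tw(G) ≥ 4. Hence tw(G) = 4 exactly.

Treewidth 4.
Bags: B1 = {0, 4, 5, 6, 7}  B2 = {0, 2, 4, 5, 6}  B3 = {2, 4, 5, 6, 11}  B4 = {1, 2, 4, 6, 11}  B5 = {0, 4, 5, 6, 10}  B6 = {2, 4, 6, 8, 11}  B7 = {0, 5, 6, 9, 10}  B8 = {0, 3, 4, 6, 7}
Tree: B1–B2, B2–B3, B3–B4, B1–B5, B3–B6, B5–B7, B1–B8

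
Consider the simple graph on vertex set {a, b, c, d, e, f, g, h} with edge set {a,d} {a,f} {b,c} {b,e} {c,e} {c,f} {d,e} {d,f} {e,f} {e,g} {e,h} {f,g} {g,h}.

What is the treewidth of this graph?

A width-2 tree decomposition is:
Bags: B1 = {e, f, g}  B2 = {c, e, f}  B3 = {d, e, f}  B4 = {b, c, e}  B5 = {e, g, h}  B6 = {a, d, f}
Tree: B1–B2, B1–B3, B2–B4, B1–B5, B3–B6
The largest bag has 3 vertices, giving width 2; this decomposition certifies tw(G) ≤ 2. For the lower bound, the 3 vertices {e, g, h} are pairwise adjacent, and any tree decomposition puts a clique entirely inside one bag — forcing width ≥ 2. Combining the bounds, tw(G) = 2.

2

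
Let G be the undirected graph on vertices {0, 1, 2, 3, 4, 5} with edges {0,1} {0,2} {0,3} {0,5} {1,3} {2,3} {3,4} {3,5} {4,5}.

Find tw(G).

A width-2 tree decomposition is:
Bags: B1 = {0, 2, 3}  B2 = {0, 1, 3}  B3 = {0, 3, 5}  B4 = {3, 4, 5}
Tree: B1–B2, B1–B3, B3–B4
Each bag holds 3 vertices, so the decomposition has width 2, which upper-bounds the treewidth. For the lower bound, the 3 vertices {0, 1, 3} are pairwise adjacent, and any tree decomposition puts a clique entirely inside one bag — forcing width ≥ 2. Combining the bounds, tw(G) = 2.

2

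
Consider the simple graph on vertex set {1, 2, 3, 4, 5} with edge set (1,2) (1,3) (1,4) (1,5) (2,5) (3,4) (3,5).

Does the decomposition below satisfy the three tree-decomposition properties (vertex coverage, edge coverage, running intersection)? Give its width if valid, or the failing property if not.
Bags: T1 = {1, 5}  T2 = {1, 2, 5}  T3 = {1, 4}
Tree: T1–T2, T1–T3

A tree decomposition must satisfy three properties: every vertex lies in some bag; for every edge, both endpoints lie together in some bag; and for every vertex, the bags containing it form a connected subtree. Here vertex 3 appears in no bag, so the decomposition is invalid.

No — vertex 3 appears in no bag.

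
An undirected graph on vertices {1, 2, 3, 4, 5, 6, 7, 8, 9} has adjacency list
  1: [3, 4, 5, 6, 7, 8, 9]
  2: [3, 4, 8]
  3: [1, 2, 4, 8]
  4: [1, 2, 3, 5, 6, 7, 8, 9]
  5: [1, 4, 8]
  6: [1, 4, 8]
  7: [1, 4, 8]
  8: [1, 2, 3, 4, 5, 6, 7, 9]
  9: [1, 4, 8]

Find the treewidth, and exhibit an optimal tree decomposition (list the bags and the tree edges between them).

Treewidth 3.
One optimal decomposition is:
Bags: B1 = {1, 3, 4, 8}  B2 = {1, 4, 8, 9}  B3 = {2, 3, 4, 8}  B4 = {1, 4, 5, 8}  B5 = {1, 4, 6, 8}  B6 = {1, 4, 7, 8}
Tree: B1–B2, B1–B3, B2–B4, B2–B5, B2–B6

Each bag holds 4 vertices, so the decomposition has width 3, which upper-bounds the treewidth. On the other hand G contains the 4-clique {1, 3, 4, 8}. A clique must lie in a single bag of any decomposition, so no decomposition can have width below 3. Hence tw(G) = 3 exactly.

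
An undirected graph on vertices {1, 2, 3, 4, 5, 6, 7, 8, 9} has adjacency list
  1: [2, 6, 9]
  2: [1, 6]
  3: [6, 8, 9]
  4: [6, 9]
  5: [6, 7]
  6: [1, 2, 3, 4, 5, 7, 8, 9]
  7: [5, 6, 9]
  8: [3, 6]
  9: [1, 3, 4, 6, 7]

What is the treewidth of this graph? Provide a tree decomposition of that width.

Treewidth 2.
One optimal decomposition is:
Bags: B1 = {3, 6, 9}  B2 = {1, 6, 9}  B3 = {6, 7, 9}  B4 = {5, 6, 7}  B5 = {3, 6, 8}  B6 = {1, 2, 6}  B7 = {4, 6, 9}
Tree: B1–B2, B1–B3, B3–B4, B1–B5, B2–B6, B1–B7

Every bag has size at most 3, so the width is 3 − 1 = 2 and tw(G) ≤ 2. For the lower bound, the 3 vertices {3, 6, 8} are pairwise adjacent, and any tree decomposition puts a clique entirely inside one bag — forcing width ≥ 2. The upper and lower bounds meet at 2, so that is the treewidth.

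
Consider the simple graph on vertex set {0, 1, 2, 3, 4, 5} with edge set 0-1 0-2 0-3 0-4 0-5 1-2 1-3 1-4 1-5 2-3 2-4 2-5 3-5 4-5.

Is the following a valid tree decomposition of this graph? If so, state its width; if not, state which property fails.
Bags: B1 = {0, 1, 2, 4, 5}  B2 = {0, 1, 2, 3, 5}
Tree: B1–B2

Every vertex of G appears in some bag (union = {0, 1, 2, 3, 4, 5}); every edge is covered by a bag; and for each vertex v the set of bags containing v is connected in the bag tree. The decomposition is therefore valid. The largest bag has 5 vertices, so the width is 4.

Yes; width 4.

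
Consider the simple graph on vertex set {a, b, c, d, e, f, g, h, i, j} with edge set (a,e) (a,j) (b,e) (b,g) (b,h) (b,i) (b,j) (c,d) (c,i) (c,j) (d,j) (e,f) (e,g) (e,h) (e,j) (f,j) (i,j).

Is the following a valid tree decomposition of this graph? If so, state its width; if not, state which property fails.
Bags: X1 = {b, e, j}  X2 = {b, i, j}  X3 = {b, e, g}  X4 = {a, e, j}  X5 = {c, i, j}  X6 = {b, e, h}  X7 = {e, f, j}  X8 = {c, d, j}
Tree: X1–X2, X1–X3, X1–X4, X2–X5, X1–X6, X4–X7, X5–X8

Yes; width 2.

Checking the three conditions: (i) the bags cover all of {a, b, c, d, e, f, g, h, i, j}; (ii) for each edge, some bag contains both endpoints; (iii) the bags containing any fixed vertex form a subtree. All hold, so the decomposition is valid with width 3 − 1 = 2.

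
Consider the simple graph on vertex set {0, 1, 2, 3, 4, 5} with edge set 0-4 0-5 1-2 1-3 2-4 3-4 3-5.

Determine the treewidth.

A width-2 tree decomposition is:
Bags: B1 = {0, 4, 5}  B2 = {3, 4, 5}  B3 = {2, 3, 4}  B4 = {1, 2, 3}
Tree: B1–B2, B2–B3, B3–B4
Every bag has size at most 3, so the width is 3 − 1 = 2 and tw(G) ≤ 2. Since 0–5–3–4–0 is a cycle in G, G is not acyclic. Forests are exactly the graphs of treewidth ≤ 1, so tw(G) ≥ 2. Therefore the treewidth is 2.

2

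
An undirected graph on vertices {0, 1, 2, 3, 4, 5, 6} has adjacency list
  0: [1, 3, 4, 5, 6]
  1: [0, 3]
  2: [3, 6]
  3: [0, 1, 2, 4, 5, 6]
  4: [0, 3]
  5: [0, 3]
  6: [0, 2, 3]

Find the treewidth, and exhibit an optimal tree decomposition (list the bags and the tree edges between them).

The largest bag has 3 vertices, giving width 2; this decomposition certifies tw(G) ≤ 2. For the lower bound, the 3 vertices {0, 1, 3} are pairwise adjacent, and any tree decomposition puts a clique entirely inside one bag — forcing width ≥ 2. Combining the bounds, tw(G) = 2.

Treewidth 2.
One such decomposition:
Bags: B1 = {0, 3, 6}  B2 = {0, 1, 3}  B3 = {0, 3, 5}  B4 = {0, 3, 4}  B5 = {2, 3, 6}
Tree: B1–B2, B2–B3, B2–B4, B1–B5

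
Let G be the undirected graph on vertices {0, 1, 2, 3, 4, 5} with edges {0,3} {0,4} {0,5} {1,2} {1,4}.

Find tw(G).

1

A width-1 tree decomposition is:
Bags: B1 = {0, 3}  B2 = {0, 5}  B3 = {0, 4}  B4 = {1, 4}  B5 = {1, 2}
Tree: B1–B2, B1–B3, B3–B4, B4–B5
Every bag has size at most 2, so the width is 2 − 1 = 1 and tw(G) ≤ 1. Any graph with an edge has treewidth ≥ 1, and G has the edge 0–3. Therefore the treewidth is 1.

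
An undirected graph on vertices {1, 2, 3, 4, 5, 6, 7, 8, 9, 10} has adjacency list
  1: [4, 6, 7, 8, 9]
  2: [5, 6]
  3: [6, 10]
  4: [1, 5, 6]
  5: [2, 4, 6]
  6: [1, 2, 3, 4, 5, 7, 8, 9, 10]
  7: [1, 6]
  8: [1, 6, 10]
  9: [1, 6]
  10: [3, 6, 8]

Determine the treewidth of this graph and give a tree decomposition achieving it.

The largest bag has 3 vertices, giving width 2; this decomposition certifies tw(G) ≤ 2. For the lower bound, the 3 vertices {1, 6, 8} are pairwise adjacent, and any tree decomposition puts a clique entirely inside one bag — forcing width ≥ 2. Hence tw(G) = 2 exactly.

Treewidth 2.
One optimal decomposition is:
Bags: B1 = {1, 4, 6}  B2 = {1, 6, 8}  B3 = {4, 5, 6}  B4 = {1, 6, 9}  B5 = {6, 8, 10}  B6 = {2, 5, 6}  B7 = {3, 6, 10}  B8 = {1, 6, 7}
Tree: B1–B2, B1–B3, B2–B4, B2–B5, B3–B6, B5–B7, B1–B8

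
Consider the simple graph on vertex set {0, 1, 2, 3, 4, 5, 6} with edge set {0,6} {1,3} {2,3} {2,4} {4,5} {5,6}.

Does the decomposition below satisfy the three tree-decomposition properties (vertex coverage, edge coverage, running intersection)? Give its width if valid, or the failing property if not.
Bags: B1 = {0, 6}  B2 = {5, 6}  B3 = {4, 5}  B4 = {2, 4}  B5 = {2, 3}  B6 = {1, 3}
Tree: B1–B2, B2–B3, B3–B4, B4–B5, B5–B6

Yes; width 1.

Vertex coverage: the bags together contain {0, 1, 2, 3, 4, 5, 6}, the full vertex set. Edge coverage: each edge of G has both endpoints in at least one bag. Running intersection: for every vertex, the bags containing it form a connected subtree. All three properties hold, so this is a valid tree decomposition of width max|bag| − 1 = 1, and hence tw(G) ≤ 1.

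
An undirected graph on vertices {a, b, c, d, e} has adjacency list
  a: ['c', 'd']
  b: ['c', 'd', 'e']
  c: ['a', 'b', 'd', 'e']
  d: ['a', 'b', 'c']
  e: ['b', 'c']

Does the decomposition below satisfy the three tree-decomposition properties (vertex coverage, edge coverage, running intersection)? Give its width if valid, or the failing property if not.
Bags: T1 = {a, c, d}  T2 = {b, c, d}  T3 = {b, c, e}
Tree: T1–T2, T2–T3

Vertex coverage: the bags together contain {a, b, c, d, e}, the full vertex set. Edge coverage: each edge of G has both endpoints in at least one bag. Running intersection: for every vertex, the bags containing it form a connected subtree. All three properties hold, so this is a valid tree decomposition of width max|bag| − 1 = 2, and hence tw(G) ≤ 2.

Yes; width 2.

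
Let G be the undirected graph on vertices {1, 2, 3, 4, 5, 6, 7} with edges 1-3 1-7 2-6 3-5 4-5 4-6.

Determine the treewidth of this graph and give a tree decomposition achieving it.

Treewidth 1.
Bags: B1 = {2, 6}  B2 = {4, 6}  B3 = {4, 5}  B4 = {3, 5}  B5 = {1, 3}  B6 = {1, 7}
Tree: B1–B2, B2–B3, B3–B4, B4–B5, B5–B6

The largest bag has 2 vertices, giving width 1; this decomposition certifies tw(G) ≤ 1. Since G has at least one edge (e.g. 2–6), it is not an edgeless graph, so tw(G) ≥ 1. The upper and lower bounds meet at 1, so that is the treewidth.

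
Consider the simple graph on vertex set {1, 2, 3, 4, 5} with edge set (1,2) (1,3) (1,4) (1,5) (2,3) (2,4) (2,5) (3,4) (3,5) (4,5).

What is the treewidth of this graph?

4

A width-4 tree decomposition is:
Bags: B1 = {1, 2, 3, 4, 5}
Tree: (single bag)
With just one bag of size 5, the width is 5 − 1 = 4, so tw(G) ≤ 4. For the lower bound, the 5 vertices {1, 2, 3, 4, 5} are pairwise adjacent, and any tree decomposition puts a clique entirely inside one bag — forcing width ≥ 4. Combining the bounds, tw(G) = 4.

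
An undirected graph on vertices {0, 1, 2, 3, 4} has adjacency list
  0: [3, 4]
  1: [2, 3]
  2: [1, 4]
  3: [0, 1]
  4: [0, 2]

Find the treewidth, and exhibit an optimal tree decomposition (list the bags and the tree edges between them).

Treewidth 2.
One optimal decomposition is:
Bags: B1 = {1, 2, 3}  B2 = {0, 2, 3}  B3 = {0, 2, 4}
Tree: B1–B2, B2–B3

Every bag has size at most 3, so the width is 3 − 1 = 2 and tw(G) ≤ 2. Since 2–1–3–0–4–2 is a cycle in G, G is not acyclic. Forests are exactly the graphs of treewidth ≤ 1, so tw(G) ≥ 2. Combining the bounds, tw(G) = 2.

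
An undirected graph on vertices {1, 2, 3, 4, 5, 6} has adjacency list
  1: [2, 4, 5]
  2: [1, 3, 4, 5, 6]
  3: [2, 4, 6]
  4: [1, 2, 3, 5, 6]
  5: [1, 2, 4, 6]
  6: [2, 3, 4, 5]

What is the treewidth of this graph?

3

A width-3 tree decomposition is:
Bags: B1 = {2, 4, 5, 6}  B2 = {1, 2, 4, 5}  B3 = {2, 3, 4, 6}
Tree: B1–B2, B1–B3
The largest bag has 4 vertices, giving width 3; this decomposition certifies tw(G) ≤ 3. Conversely, {2, 3, 4, 6} is a clique of size 4, and the vertices of any clique must share a bag in every tree decomposition; so some bag has ≥ 4 vertices and tw(G) ≥ 3. Hence tw(G) = 3 exactly.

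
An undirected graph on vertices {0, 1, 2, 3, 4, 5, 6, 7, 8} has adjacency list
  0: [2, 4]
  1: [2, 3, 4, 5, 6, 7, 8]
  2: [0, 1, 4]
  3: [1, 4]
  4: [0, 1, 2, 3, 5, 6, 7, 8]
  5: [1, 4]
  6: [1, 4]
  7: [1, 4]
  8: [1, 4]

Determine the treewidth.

A width-2 tree decomposition is:
Bags: B1 = {1, 3, 4}  B2 = {1, 4, 5}  B3 = {1, 4, 6}  B4 = {1, 4, 8}  B5 = {1, 2, 4}  B6 = {1, 4, 7}  B7 = {0, 2, 4}
Tree: B1–B2, B2–B3, B2–B4, B2–B5, B2–B6, B5–B7
Each bag holds 3 vertices, so the decomposition has width 2, which upper-bounds the treewidth. For the lower bound, the 3 vertices {0, 2, 4} are pairwise adjacent, and any tree decomposition puts a clique entirely inside one bag — forcing width ≥ 2. Hence tw(G) = 2 exactly.

2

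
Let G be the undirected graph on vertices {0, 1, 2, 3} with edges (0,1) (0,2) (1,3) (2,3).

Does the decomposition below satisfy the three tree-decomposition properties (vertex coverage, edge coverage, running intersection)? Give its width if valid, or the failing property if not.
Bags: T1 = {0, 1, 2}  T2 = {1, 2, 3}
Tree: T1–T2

Yes; width 2.

Every vertex of G appears in some bag (union = {0, 1, 2, 3}); every edge is covered by a bag; and for each vertex v the set of bags containing v is connected in the bag tree. The decomposition is therefore valid. The largest bag has 3 vertices, so the width is 2.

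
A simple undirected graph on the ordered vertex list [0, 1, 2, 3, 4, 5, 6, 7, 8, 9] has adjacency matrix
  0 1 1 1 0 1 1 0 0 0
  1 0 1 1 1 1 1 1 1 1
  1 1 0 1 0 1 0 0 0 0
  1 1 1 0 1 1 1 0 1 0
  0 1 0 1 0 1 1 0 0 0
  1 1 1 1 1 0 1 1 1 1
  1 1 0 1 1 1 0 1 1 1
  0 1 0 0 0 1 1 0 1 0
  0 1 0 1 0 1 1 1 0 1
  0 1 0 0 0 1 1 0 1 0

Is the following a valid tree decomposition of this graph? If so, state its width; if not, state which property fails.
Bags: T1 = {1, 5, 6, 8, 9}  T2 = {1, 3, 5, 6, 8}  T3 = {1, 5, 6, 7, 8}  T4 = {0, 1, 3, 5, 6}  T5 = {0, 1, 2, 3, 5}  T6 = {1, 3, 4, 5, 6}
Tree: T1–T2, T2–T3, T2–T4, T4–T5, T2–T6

Yes; width 4.

Vertex coverage: the bags together contain {0, 1, 2, 3, 4, 5, 6, 7, 8, 9}, the full vertex set. Edge coverage: each edge of G has both endpoints in at least one bag. Running intersection: for every vertex, the bags containing it form a connected subtree. All three properties hold, so this is a valid tree decomposition of width max|bag| − 1 = 4, and hence tw(G) ≤ 4.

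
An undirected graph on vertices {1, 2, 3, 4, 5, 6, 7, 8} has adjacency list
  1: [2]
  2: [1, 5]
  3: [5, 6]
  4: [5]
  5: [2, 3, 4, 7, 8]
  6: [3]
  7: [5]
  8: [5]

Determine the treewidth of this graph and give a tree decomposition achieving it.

Treewidth 1.
One such decomposition:
Bags: B1 = {3, 5}  B2 = {2, 5}  B3 = {1, 2}  B4 = {3, 6}  B5 = {4, 5}  B6 = {5, 7}  B7 = {5, 8}
Tree: B1–B2, B2–B3, B1–B4, B2–B5, B2–B6, B1–B7

Every bag has size at most 2, so the width is 2 − 1 = 1 and tw(G) ≤ 1. G has an edge, so its treewidth is at least 1. Therefore the treewidth is 1.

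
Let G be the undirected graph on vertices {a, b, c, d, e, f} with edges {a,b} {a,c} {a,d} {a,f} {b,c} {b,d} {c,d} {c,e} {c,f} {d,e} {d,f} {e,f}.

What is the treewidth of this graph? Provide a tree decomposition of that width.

Every bag has size at most 4, so the width is 4 − 1 = 3 and tw(G) ≤ 3. For the lower bound, the 4 vertices {c, d, e, f} are pairwise adjacent, and any tree decomposition puts a clique entirely inside one bag — forcing width ≥ 3. Combining the bounds, tw(G) = 3.

Treewidth 3.
One optimal decomposition is:
Bags: B1 = {a, b, c, d}  B2 = {a, c, d, f}  B3 = {c, d, e, f}
Tree: B1–B2, B2–B3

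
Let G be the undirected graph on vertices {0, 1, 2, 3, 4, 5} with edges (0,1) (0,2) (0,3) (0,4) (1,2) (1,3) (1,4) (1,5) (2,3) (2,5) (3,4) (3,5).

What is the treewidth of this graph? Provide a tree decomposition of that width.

The largest bag has 4 vertices, giving width 3; this decomposition certifies tw(G) ≤ 3. For the lower bound, the 4 vertices {0, 1, 2, 3} are pairwise adjacent, and any tree decomposition puts a clique entirely inside one bag — forcing width ≥ 3. The upper and lower bounds meet at 3, so that is the treewidth.

Treewidth 3.
One such decomposition:
Bags: B1 = {1, 2, 3, 5}  B2 = {0, 1, 2, 3}  B3 = {0, 1, 3, 4}
Tree: B1–B2, B2–B3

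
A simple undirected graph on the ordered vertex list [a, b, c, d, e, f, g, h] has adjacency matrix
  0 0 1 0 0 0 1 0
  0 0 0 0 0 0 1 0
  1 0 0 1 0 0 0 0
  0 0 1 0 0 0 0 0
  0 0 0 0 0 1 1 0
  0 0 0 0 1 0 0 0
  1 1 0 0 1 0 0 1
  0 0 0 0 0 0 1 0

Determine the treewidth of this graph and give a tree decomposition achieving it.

Treewidth 1.
Bags: B1 = {g, h}  B2 = {a, g}  B3 = {a, c}  B4 = {c, d}  B5 = {e, g}  B6 = {b, g}  B7 = {e, f}
Tree: B1–B2, B2–B3, B3–B4, B1–B5, B2–B6, B5–B7

Every bag has size at most 2, so the width is 2 − 1 = 1 and tw(G) ≤ 1. G has an edge, so its treewidth is at least 1. Hence tw(G) = 1 exactly.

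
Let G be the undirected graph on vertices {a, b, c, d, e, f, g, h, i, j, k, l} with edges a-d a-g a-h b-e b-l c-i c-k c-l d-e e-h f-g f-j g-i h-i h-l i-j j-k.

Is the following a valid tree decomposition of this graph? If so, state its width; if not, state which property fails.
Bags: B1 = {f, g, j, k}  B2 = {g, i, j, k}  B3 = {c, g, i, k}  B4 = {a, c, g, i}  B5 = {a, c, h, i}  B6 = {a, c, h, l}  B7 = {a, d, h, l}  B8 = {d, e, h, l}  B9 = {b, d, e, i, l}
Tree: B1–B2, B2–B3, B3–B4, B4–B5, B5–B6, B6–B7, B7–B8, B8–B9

A tree decomposition must satisfy three properties: every vertex lies in some bag; for every edge, both endpoints lie together in some bag; and for every vertex, the bags containing it form a connected subtree. Here bags containing vertex i are not connected in the tree, so the decomposition is invalid.

No — bags containing vertex i are not connected in the tree.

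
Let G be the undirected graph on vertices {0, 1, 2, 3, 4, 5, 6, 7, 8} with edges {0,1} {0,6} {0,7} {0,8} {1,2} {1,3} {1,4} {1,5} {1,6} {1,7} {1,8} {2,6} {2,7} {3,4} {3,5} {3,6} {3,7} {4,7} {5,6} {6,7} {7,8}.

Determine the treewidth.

3

A width-3 tree decomposition is:
Bags: B1 = {0, 1, 6, 7}  B2 = {1, 3, 6, 7}  B3 = {1, 3, 4, 7}  B4 = {1, 3, 5, 6}  B5 = {1, 2, 6, 7}  B6 = {0, 1, 7, 8}
Tree: B1–B2, B2–B3, B2–B4, B1–B5, B1–B6
The largest bag has 4 vertices, giving width 3; this decomposition certifies tw(G) ≤ 3. For the lower bound, the 4 vertices {1, 3, 5, 6} are pairwise adjacent, and any tree decomposition puts a clique entirely inside one bag — forcing width ≥ 3. Therefore the treewidth is 3.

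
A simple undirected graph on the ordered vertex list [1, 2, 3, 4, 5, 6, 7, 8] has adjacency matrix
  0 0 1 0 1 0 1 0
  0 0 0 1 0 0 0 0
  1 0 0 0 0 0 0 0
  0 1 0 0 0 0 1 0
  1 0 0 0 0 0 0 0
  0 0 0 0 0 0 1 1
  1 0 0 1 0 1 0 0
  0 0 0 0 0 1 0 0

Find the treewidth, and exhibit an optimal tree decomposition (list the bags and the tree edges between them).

Each bag holds 2 vertices, so the decomposition has width 1, which upper-bounds the treewidth. Any graph with an edge has treewidth ≥ 1, and G has the edge 7–1. Hence tw(G) = 1 exactly.

Treewidth 1.
Bags: B1 = {1, 7}  B2 = {6, 7}  B3 = {6, 8}  B4 = {4, 7}  B5 = {2, 4}  B6 = {1, 5}  B7 = {1, 3}
Tree: B1–B2, B2–B3, B2–B4, B4–B5, B1–B6, B6–B7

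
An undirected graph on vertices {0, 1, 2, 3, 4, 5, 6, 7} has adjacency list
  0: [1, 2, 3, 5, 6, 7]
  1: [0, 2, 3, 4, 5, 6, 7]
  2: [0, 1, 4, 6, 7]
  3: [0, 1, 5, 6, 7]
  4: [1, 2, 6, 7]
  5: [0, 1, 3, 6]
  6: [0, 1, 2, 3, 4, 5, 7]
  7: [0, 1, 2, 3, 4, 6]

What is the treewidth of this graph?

4

A width-4 tree decomposition is:
Bags: B1 = {1, 2, 4, 6, 7}  B2 = {0, 1, 2, 6, 7}  B3 = {0, 1, 3, 6, 7}  B4 = {0, 1, 3, 5, 6}
Tree: B1–B2, B2–B3, B3–B4
The largest bag has 5 vertices, giving width 4; this decomposition certifies tw(G) ≤ 4. For the lower bound, the 5 vertices {0, 1, 2, 6, 7} are pairwise adjacent, and any tree decomposition puts a clique entirely inside one bag — forcing width ≥ 4. Combining the bounds, tw(G) = 4.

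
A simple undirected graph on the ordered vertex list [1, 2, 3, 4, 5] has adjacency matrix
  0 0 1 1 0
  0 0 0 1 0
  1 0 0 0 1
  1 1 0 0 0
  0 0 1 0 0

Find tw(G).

1

A width-1 tree decomposition is:
Bags: B1 = {2, 4}  B2 = {1, 4}  B3 = {1, 3}  B4 = {3, 5}
Tree: B1–B2, B2–B3, B3–B4
Every bag has size at most 2, so the width is 2 − 1 = 1 and tw(G) ≤ 1. Any graph with an edge has treewidth ≥ 1, and G has the edge 2–4. Hence tw(G) = 1 exactly.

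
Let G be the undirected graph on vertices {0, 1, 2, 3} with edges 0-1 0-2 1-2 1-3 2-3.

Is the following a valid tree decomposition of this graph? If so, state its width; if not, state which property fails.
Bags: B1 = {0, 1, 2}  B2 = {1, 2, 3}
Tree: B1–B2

Vertex coverage: the bags together contain {0, 1, 2, 3}, the full vertex set. Edge coverage: each edge of G has both endpoints in at least one bag. Running intersection: for every vertex, the bags containing it form a connected subtree. All three properties hold, so this is a valid tree decomposition of width max|bag| − 1 = 2, and hence tw(G) ≤ 2.

Yes; width 2.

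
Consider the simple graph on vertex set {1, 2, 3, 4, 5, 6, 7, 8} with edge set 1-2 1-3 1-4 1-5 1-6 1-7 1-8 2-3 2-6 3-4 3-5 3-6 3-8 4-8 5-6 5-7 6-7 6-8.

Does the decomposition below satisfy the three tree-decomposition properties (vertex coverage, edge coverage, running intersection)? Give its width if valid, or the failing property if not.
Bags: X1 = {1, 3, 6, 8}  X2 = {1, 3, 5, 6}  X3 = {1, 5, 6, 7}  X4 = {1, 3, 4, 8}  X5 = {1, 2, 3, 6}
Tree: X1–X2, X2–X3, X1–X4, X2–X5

Vertex coverage: the bags together contain {1, 2, 3, 4, 5, 6, 7, 8}, the full vertex set. Edge coverage: each edge of G has both endpoints in at least one bag. Running intersection: for every vertex, the bags containing it form a connected subtree. All three properties hold, so this is a valid tree decomposition of width max|bag| − 1 = 3, and hence tw(G) ≤ 3.

Yes; width 3.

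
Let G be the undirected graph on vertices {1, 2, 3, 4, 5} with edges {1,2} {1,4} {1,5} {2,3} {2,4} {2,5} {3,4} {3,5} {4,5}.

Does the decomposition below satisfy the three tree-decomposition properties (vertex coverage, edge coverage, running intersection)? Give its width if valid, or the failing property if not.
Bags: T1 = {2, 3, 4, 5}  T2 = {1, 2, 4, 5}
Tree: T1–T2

Yes; width 3.

Vertex coverage: the bags together contain {1, 2, 3, 4, 5}, the full vertex set. Edge coverage: each edge of G has both endpoints in at least one bag. Running intersection: for every vertex, the bags containing it form a connected subtree. All three properties hold, so this is a valid tree decomposition of width max|bag| − 1 = 3, and hence tw(G) ≤ 3.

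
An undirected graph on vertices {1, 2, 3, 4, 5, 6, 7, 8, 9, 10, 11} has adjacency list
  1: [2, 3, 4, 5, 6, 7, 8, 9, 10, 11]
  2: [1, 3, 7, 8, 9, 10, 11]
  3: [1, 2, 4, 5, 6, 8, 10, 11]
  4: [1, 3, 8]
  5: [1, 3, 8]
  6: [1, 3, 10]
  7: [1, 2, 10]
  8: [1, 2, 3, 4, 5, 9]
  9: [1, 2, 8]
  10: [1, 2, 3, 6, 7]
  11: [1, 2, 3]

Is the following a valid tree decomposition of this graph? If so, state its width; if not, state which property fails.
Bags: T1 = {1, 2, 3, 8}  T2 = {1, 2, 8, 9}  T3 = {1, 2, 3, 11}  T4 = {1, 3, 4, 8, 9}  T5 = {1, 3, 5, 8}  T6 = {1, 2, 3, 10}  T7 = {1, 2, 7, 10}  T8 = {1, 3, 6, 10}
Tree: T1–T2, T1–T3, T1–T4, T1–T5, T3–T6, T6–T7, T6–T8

A tree decomposition must satisfy three properties: every vertex lies in some bag; for every edge, both endpoints lie together in some bag; and for every vertex, the bags containing it form a connected subtree. Here bags containing vertex 9 are not connected in the tree, so the decomposition is invalid.

No — bags containing vertex 9 are not connected in the tree.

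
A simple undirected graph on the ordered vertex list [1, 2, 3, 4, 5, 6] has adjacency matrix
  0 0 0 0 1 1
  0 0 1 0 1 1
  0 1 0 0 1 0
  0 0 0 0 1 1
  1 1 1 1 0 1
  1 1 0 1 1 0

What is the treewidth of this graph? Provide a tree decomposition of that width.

Treewidth 2.
One such decomposition:
Bags: B1 = {4, 5, 6}  B2 = {1, 5, 6}  B3 = {2, 5, 6}  B4 = {2, 3, 5}
Tree: B1–B2, B2–B3, B3–B4

Every bag has size at most 3, so the width is 3 − 1 = 2 and tw(G) ≤ 2. Conversely, {2, 3, 5} is a clique of size 3, and the vertices of any clique must share a bag in every tree decomposition; so some bag has ≥ 3 vertices and tw(G) ≥ 2. Combining the bounds, tw(G) = 2.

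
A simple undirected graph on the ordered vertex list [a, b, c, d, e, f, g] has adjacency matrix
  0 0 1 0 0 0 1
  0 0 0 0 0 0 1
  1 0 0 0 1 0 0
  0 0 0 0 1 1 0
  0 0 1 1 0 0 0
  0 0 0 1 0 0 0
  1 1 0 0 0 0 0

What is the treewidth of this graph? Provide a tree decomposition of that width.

Treewidth 1.
Bags: B1 = {b, g}  B2 = {a, g}  B3 = {a, c}  B4 = {c, e}  B5 = {d, e}  B6 = {d, f}
Tree: B1–B2, B2–B3, B3–B4, B4–B5, B5–B6

Each bag holds 2 vertices, so the decomposition has width 1, which upper-bounds the treewidth. G has an edge, so its treewidth is at least 1. The upper and lower bounds meet at 1, so that is the treewidth.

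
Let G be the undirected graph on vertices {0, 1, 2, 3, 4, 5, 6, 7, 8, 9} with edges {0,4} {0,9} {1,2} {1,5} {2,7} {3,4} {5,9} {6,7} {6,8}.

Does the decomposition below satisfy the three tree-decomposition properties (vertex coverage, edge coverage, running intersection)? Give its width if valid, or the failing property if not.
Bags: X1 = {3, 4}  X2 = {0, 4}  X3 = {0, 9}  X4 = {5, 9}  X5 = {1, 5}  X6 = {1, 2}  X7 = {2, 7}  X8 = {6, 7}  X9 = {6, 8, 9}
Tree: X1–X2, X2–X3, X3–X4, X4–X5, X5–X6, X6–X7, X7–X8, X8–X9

No — bags containing vertex 9 are not connected in the tree.

A tree decomposition must satisfy three properties: every vertex lies in some bag; for every edge, both endpoints lie together in some bag; and for every vertex, the bags containing it form a connected subtree. Here bags containing vertex 9 are not connected in the tree, so the decomposition is invalid.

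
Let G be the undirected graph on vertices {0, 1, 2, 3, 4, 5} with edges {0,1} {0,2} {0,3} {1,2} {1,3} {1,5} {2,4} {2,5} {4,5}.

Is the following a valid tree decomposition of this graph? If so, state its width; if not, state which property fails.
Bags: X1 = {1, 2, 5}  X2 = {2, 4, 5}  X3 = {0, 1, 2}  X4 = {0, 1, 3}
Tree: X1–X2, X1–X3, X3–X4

Yes; width 2.

Vertex coverage: the bags together contain {0, 1, 2, 3, 4, 5}, the full vertex set. Edge coverage: each edge of G has both endpoints in at least one bag. Running intersection: for every vertex, the bags containing it form a connected subtree. All three properties hold, so this is a valid tree decomposition of width max|bag| − 1 = 2, and hence tw(G) ≤ 2.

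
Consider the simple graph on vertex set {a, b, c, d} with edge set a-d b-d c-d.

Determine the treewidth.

1

A width-1 tree decomposition is:
Bags: B1 = {c, d}  B2 = {a, d}  B3 = {b, d}
Tree: B1–B2, B2–B3
Every bag has size at most 2, so the width is 2 − 1 = 1 and tw(G) ≤ 1. Any graph with an edge has treewidth ≥ 1, and G has the edge d–c. Combining the bounds, tw(G) = 1.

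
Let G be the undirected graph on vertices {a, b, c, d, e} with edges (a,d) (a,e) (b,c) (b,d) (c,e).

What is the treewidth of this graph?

2

A width-2 tree decomposition is:
Bags: B1 = {a, c, e}  B2 = {a, c, d}  B3 = {b, c, d}
Tree: B1–B2, B2–B3
Every bag has size at most 3, so the width is 3 − 1 = 2 and tw(G) ≤ 2. Since c–e–a–d–b–c is a cycle in G, G is not acyclic. Forests are exactly the graphs of treewidth ≤ 1, so tw(G) ≥ 2. The upper and lower bounds meet at 2, so that is the treewidth.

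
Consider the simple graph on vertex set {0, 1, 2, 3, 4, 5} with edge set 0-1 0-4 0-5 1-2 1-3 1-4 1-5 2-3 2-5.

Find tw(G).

2

A width-2 tree decomposition is:
Bags: B1 = {1, 2, 3}  B2 = {1, 2, 5}  B3 = {0, 1, 5}  B4 = {0, 1, 4}
Tree: B1–B2, B2–B3, B3–B4
Each bag holds 3 vertices, so the decomposition has width 2, which upper-bounds the treewidth. Conversely, {0, 1, 4} is a clique of size 3, and the vertices of any clique must share a bag in every tree decomposition; so some bag has ≥ 3 vertices and tw(G) ≥ 2. Hence tw(G) = 2 exactly.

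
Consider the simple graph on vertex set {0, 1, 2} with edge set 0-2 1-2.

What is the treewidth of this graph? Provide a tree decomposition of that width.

Each bag holds 2 vertices, so the decomposition has width 1, which upper-bounds the treewidth. Since G has at least one edge (e.g. 1–2), it is not an edgeless graph, so tw(G) ≥ 1. Hence tw(G) = 1 exactly.

Treewidth 1.
Bags: B1 = {1, 2}  B2 = {0, 2}
Tree: B1–B2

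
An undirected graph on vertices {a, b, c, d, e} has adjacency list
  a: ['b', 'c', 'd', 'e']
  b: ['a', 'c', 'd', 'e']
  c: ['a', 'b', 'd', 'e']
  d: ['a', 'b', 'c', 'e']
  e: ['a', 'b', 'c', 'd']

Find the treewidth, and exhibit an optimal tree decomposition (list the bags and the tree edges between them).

With just one bag of size 5, the width is 5 − 1 = 4, so tw(G) ≤ 4. For the lower bound, the 5 vertices {a, b, c, d, e} are pairwise adjacent, and any tree decomposition puts a clique entirely inside one bag — forcing width ≥ 4. Therefore the treewidth is 4.

Treewidth 4.
One such decomposition:
Bags: B1 = {a, b, c, d, e}
Tree: (single bag)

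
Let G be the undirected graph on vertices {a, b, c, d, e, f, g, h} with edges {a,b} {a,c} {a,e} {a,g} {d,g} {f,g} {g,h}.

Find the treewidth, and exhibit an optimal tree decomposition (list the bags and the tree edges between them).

Treewidth 1.
One optimal decomposition is:
Bags: B1 = {a, c}  B2 = {a, g}  B3 = {a, e}  B4 = {d, g}  B5 = {f, g}  B6 = {g, h}  B7 = {a, b}
Tree: B1–B2, B2–B3, B2–B4, B4–B5, B2–B6, B1–B7

Each bag holds 2 vertices, so the decomposition has width 1, which upper-bounds the treewidth. Any graph with an edge has treewidth ≥ 1, and G has the edge c–a. Hence tw(G) = 1 exactly.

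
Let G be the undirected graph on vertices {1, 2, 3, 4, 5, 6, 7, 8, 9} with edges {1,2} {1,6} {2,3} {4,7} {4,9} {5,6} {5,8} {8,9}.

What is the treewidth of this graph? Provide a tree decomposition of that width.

Each bag holds 2 vertices, so the decomposition has width 1, which upper-bounds the treewidth. Since G has at least one edge (e.g. 3–2), it is not an edgeless graph, so tw(G) ≥ 1. Therefore the treewidth is 1.

Treewidth 1.
Bags: B1 = {2, 3}  B2 = {1, 2}  B3 = {1, 6}  B4 = {5, 6}  B5 = {5, 8}  B6 = {8, 9}  B7 = {4, 9}  B8 = {4, 7}
Tree: B1–B2, B2–B3, B3–B4, B4–B5, B5–B6, B6–B7, B7–B8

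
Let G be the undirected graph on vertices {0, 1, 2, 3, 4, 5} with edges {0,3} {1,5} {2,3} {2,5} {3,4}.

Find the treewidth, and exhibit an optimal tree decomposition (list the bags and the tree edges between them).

Every bag has size at most 2, so the width is 2 − 1 = 1 and tw(G) ≤ 1. G has an edge, so its treewidth is at least 1. Therefore the treewidth is 1.

Treewidth 1.
One such decomposition:
Bags: B1 = {2, 3}  B2 = {2, 5}  B3 = {3, 4}  B4 = {0, 3}  B5 = {1, 5}
Tree: B1–B2, B1–B3, B1–B4, B2–B5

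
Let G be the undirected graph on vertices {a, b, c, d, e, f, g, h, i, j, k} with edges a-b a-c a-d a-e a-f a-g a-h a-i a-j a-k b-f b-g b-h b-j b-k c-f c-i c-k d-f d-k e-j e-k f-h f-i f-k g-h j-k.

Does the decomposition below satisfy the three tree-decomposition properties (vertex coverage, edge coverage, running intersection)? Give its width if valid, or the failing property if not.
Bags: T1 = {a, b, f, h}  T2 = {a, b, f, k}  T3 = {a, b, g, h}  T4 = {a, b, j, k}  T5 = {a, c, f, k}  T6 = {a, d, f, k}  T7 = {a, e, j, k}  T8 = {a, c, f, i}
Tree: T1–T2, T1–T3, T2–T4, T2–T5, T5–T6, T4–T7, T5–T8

Yes; width 3.

Vertex coverage: the bags together contain {a, b, c, d, e, f, g, h, i, j, k}, the full vertex set. Edge coverage: each edge of G has both endpoints in at least one bag. Running intersection: for every vertex, the bags containing it form a connected subtree. All three properties hold, so this is a valid tree decomposition of width max|bag| − 1 = 3, and hence tw(G) ≤ 3.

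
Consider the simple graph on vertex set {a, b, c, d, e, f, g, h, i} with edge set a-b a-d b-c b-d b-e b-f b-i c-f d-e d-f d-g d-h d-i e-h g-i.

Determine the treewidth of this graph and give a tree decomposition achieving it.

Each bag holds 3 vertices, so the decomposition has width 2, which upper-bounds the treewidth. Conversely, {d, g, i} is a clique of size 3, and the vertices of any clique must share a bag in every tree decomposition; so some bag has ≥ 3 vertices and tw(G) ≥ 2. The upper and lower bounds meet at 2, so that is the treewidth.

Treewidth 2.
One optimal decomposition is:
Bags: B1 = {b, d, f}  B2 = {b, d, e}  B3 = {b, d, i}  B4 = {d, e, h}  B5 = {a, b, d}  B6 = {d, g, i}  B7 = {b, c, f}
Tree: B1–B2, B1–B3, B2–B4, B1–B5, B3–B6, B1–B7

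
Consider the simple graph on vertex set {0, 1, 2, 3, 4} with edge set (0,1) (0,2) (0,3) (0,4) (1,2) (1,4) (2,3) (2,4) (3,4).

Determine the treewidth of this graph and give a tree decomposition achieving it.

Every bag has size at most 4, so the width is 4 − 1 = 3 and tw(G) ≤ 3. Conversely, {0, 1, 2, 4} is a clique of size 4, and the vertices of any clique must share a bag in every tree decomposition; so some bag has ≥ 4 vertices and tw(G) ≥ 3. Therefore the treewidth is 3.

Treewidth 3.
One such decomposition:
Bags: B1 = {0, 1, 2, 4}  B2 = {0, 2, 3, 4}
Tree: B1–B2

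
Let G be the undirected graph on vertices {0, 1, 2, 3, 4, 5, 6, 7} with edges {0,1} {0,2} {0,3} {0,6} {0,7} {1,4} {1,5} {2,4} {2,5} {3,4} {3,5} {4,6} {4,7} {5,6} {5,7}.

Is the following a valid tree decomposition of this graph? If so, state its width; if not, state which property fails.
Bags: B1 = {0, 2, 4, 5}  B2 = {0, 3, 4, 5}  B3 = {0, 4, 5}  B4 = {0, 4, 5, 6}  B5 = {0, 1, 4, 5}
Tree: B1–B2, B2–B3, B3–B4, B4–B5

No — vertex 7 appears in no bag.

A tree decomposition must satisfy three properties: every vertex lies in some bag; for every edge, both endpoints lie together in some bag; and for every vertex, the bags containing it form a connected subtree. Here vertex 7 appears in no bag, so the decomposition is invalid.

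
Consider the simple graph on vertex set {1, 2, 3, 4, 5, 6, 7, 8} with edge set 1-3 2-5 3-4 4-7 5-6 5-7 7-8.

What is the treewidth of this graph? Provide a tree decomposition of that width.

Each bag holds 2 vertices, so the decomposition has width 1, which upper-bounds the treewidth. Any graph with an edge has treewidth ≥ 1, and G has the edge 4–3. The upper and lower bounds meet at 1, so that is the treewidth.

Treewidth 1.
Bags: B1 = {3, 4}  B2 = {1, 3}  B3 = {4, 7}  B4 = {7, 8}  B5 = {5, 7}  B6 = {2, 5}  B7 = {5, 6}
Tree: B1–B2, B1–B3, B3–B4, B4–B5, B5–B6, B5–B7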